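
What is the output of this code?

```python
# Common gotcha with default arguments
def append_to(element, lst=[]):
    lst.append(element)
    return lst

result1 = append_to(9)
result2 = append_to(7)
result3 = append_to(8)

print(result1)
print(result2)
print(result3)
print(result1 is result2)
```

Key concept: mutable default argument gotcha.
Step by step:
`result1 = append_to(9)` → result1 = [9]
`result2 = append_to(7)` → result1 = [9, 7] (same object as result2); result2 = [9, 7] (same object as result1)
`result3 = append_to(8)` → result1 = [9, 7, 8] (same object as result2, result3); result2 = [9, 7, 8] (same object as result1, result3); result3 = [9, 7, 8] (same object as result1, result2)
`print(result1)` → prints [9, 7, 8]
`print(result2)` → prints [9, 7, 8]
`print(result3)` → prints [9, 7, 8]
`print(result1 is result2)` → prints True

Answer:
[9, 7, 8]
[9, 7, 8]
[9, 7, 8]
True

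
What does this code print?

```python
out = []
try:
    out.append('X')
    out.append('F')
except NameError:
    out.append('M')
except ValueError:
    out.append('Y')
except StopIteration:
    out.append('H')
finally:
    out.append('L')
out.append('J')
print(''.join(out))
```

Execution trace: 'X' (try body) → 'F' (try body, no exception) → 'L' (finally) → 'J' (after the try/except). Output: XFLJ

Answer: XFLJ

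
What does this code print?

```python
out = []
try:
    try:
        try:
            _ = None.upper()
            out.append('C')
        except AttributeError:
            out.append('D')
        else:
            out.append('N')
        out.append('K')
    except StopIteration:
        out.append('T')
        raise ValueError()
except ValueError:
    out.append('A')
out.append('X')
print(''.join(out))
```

Execution trace: 'D' (inner except AttributeError) → 'K' (try body, no exception) → 'X' (after the try/except). Output: DKX

Answer: DKX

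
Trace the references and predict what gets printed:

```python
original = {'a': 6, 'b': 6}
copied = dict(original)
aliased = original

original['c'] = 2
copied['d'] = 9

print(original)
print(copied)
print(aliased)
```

Key concept: dict() creates copy, assignment creates alias.
Step by step:
`original = {'a': 6, 'b': 6}` → original = {'a': 6, 'b': 6}
`copied = dict(original)` → copied = {'a': 6, 'b': 6}
`aliased = original` → aliased = {'a': 6, 'b': 6} (same object as original)
`original['c'] = 2` → original = {'a': 6, 'b': 6, 'c': 2} (same object as aliased); aliased = {'a': 6, 'b': 6, 'c': 2} (same object as original)
`copied['d'] = 9` → copied = {'a': 6, 'b': 6, 'd': 9}
`print(original)` → prints {'a': 6, 'b': 6, 'c': 2}
`print(copied)` → prints {'a': 6, 'b': 6, 'd': 9}
`print(aliased)` → prints {'a': 6, 'b': 6, 'c': 2}

Answer:
{'a': 6, 'b': 6, 'c': 2}
{'a': 6, 'b': 6, 'd': 9}
{'a': 6, 'b': 6, 'c': 2}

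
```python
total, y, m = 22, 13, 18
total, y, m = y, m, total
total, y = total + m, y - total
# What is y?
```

Trace:
`total, y, m = 22, 13, 18` → total = 22; y = 13; m = 18
`total, y, m = y, m, total` → total = 13; y = 18; m = 22
`total, y = total + m, y - total` → total = 35; y = 5
So y = 5

Answer: 5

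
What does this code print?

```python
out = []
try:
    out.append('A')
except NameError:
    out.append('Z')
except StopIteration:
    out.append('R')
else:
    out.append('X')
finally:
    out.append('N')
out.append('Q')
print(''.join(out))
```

Execution trace: 'A' (try body, no exception) → 'X' (else) → 'N' (finally) → 'Q' (after the try/except). Output: AXNQ

Answer: AXNQ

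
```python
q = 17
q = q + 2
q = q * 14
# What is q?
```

Trace:
`q = 17` → q = 17
`q = q + 2` → q = 19
`q = q * 14` → q = 266
So q = 266

Answer: 266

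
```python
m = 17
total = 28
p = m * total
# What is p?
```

Trace:
`m = 17` → m = 17
`total = 28` → total = 28
`p = m * total` → p = 476
So p = 476

Answer: 476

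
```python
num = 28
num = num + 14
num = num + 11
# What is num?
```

Trace:
`num = 28` → num = 28
`num = num + 14` → num = 42
`num = num + 11` → num = 53
So num = 53

Answer: 53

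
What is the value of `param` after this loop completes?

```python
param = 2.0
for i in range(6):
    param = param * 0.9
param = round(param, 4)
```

Exponential decay: 2.0 * 0.9^6
`param` takes the values: 2.0 → 1.8 → 1.62 → 1.458 → 1.3122 → 1.18098 → 1.062882 → 1.0629

Answer: 1.0629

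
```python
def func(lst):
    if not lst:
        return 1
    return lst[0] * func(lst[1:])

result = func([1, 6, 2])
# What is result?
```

Product over [1, 6, 2] = 1 * 6 * 2 = 12

Answer: 12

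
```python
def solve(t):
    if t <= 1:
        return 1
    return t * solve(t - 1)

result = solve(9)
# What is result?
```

solve(9) = 9 * 8 * 7 * 6 * 5 * 4 * 3 * 2 * 1 = 362880

Answer: 362880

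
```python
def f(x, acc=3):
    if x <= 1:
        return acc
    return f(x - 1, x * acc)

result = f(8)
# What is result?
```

Accumulator trace (n, acc): (8, 3) -> (7, 24) -> (6, 168) -> (5, 1008) -> (4, 5040) -> (3, 20160) -> (2, 60480) -> (1, 120960) -> return 120960

Answer: 120960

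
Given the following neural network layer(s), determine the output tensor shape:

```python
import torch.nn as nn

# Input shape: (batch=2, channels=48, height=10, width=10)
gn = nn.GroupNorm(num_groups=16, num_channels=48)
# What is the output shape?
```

Input: (2, 48, 10, 10) -> Output: (2, 48, 10, 10)

Answer: (2, 48, 10, 10)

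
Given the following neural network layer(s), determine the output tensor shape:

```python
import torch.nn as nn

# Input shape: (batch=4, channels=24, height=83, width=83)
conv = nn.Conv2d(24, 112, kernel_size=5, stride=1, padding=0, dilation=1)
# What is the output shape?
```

Input: (4, 24, 83, 83) -> Output: (4, 112, 79, 79)

Answer: (4, 112, 79, 79)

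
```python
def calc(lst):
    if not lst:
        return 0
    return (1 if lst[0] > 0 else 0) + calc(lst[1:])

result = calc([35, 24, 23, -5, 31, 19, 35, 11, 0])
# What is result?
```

Count of positive elements in [35, 24, 23, -5, 31, 19, 35, 11, 0] = 7

Answer: 7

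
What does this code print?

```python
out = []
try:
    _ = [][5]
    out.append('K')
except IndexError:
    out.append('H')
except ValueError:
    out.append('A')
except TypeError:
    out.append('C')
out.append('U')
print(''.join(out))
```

Execution trace: 'H' (except IndexError) → 'U' (after the try/except). Output: HU

Answer: HU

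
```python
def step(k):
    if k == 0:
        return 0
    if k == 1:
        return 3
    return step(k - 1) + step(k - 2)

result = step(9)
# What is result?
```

Build up from base cases: step(0)=0, step(1)=3, step(2)=3, step(3)=6, step(4)=9, step(5)=15, step(6)=24, ..., step(9)=102

Answer: 102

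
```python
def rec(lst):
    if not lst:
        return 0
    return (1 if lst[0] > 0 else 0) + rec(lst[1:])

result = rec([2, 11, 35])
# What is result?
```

Count of positive elements in [2, 11, 35] = 3

Answer: 3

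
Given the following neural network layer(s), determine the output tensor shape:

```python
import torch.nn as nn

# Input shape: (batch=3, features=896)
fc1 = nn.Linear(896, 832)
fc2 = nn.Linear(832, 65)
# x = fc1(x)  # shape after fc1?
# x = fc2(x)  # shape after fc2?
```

Input: (3, 896) -> after fc1: (3, 832) -> Output: (3, 65)

Answer: (3, 65)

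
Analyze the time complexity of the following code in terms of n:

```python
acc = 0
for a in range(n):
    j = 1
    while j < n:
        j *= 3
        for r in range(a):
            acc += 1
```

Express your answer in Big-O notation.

Each loop level contributes: n × log n × n. Multiplying the contributions gives O(n^2 log n).

Answer: O(n^2 log n)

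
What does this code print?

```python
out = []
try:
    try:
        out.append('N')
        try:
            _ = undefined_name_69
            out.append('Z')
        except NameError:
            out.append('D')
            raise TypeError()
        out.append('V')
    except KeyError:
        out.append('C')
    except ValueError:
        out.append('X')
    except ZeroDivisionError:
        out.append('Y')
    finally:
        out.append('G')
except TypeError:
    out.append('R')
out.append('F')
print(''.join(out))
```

Execution trace: 'N' (try body) → 'D' (inner except NameError) → 'G' (finally) → 'R' (outer except TypeError) → 'F' (after the try/except). Output: NDGRF

Answer: NDGRF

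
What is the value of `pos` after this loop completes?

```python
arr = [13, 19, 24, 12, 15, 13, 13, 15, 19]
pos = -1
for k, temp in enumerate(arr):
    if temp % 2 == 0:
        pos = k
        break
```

First even number index in [13, 19, 24, 12, 15, 13, 13, 15, 19]
`pos` takes the values: -1 → 2

Answer: 2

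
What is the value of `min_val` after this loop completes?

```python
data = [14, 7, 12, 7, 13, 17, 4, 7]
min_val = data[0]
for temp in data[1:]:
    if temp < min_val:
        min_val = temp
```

Minimum of [14, 7, 12, 7, 13, 17, 4, 7]
`min_val` takes the values: 14 → 7 → 4

Answer: 4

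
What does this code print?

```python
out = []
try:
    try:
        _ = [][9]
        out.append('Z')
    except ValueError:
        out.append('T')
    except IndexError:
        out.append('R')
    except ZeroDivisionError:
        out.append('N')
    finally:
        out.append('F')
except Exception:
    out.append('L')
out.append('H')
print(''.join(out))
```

Execution trace: 'R' (inner except IndexError) → 'F' (inner finally) → 'H' (after the try/except). Output: RFH

Answer: RFH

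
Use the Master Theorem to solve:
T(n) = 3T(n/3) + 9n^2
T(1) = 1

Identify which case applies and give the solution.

a=3, b=3, f(n)=9n^2. log_3(3) = 1. Since c=2 > 1 and the regularity condition holds (3(n/3)^2 = (3/3^2)n^2 with 3/3^2 < 1), Case 3 applies: T(n) = Θ(f(n)) = O(n^2).

Answer: O(n^2) - Case 3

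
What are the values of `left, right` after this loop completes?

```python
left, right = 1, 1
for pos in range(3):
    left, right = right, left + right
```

Fibonacci: after 3 iterations
`left, right` takes the values: (1, 1) → (1, 2) → (2, 3) → (3, 5)

Answer: 3, 5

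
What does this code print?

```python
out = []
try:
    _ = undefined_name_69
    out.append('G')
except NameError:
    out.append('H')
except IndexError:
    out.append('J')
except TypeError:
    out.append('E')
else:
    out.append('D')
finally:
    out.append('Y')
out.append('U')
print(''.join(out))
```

Execution trace: 'H' (except NameError) → 'Y' (finally) → 'U' (after the try/except). Output: HYU

Answer: HYU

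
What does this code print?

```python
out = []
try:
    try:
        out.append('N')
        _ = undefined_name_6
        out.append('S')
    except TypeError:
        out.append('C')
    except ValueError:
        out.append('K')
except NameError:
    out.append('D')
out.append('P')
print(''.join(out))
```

Execution trace: 'N' (inner try body) → 'D' (outer except NameError) → 'P' (after the try/except). Output: NDP

Answer: NDP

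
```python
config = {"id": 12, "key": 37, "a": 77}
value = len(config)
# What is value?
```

Trace:
`config = {"id": 12, "key": 37, "a": 77}` → config = {'id': 12, 'key': 37, 'a': 77}
`value = len(config)` → value = 3
So value = 3

Answer: 3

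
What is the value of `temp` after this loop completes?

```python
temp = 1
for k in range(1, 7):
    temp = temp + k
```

Start at 1, add 1 through 6
`temp` takes the values: 1 → 2 → 4 → 7 → 11 → 16 → 22

Answer: 22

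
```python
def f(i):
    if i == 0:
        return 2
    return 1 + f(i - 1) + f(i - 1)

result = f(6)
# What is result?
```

f(i) = 1 + 2·f(i-1), f(0)=2. Closed form: (2+1)·2^6 - 1 = 191.

Answer: 191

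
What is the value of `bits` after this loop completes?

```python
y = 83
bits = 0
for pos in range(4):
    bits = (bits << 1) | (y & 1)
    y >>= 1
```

Reverse lowest 4 bits of 83
`bits` takes the values: 0 → 1 → 3 → 6 → 12

Answer: 12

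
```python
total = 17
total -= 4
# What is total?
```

Trace:
`total = 17` → total = 17
`total -= 4` → total = 13
So total = 13

Answer: 13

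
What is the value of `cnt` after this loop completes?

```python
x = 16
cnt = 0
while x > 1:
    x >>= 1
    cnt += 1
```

Count right shifts until 1
`cnt` takes the values: 0 → 1 → 2 → 3 → 4

Answer: 4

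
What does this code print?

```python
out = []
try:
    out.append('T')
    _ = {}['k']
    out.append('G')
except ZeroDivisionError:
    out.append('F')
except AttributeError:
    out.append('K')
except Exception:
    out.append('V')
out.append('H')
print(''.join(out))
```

Execution trace: 'T' (try body) → 'V' (except Exception) → 'H' (after the try/except). Output: TVH

Answer: TVH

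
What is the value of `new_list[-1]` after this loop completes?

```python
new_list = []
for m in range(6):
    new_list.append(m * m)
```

Last element of squares 0 to 5
`new_list` takes the values: [] → [0] → [0, 1] → [0, 1, 4] → [0, 1, 4, 9] → [0, 1, 4, 9, 16] → [0, 1, 4, 9, 16, 25]
So `new_list[-1]` = 25

Answer: 25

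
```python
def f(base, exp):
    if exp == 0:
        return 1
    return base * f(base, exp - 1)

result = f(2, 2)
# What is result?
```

f(2, 2) = 2 * 2 = 4

Answer: 4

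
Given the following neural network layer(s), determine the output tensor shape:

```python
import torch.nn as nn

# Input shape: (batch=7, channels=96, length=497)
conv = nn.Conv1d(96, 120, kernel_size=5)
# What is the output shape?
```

Input: (7, 96, 497) -> Output: (7, 120, 493)

Answer: (7, 120, 493)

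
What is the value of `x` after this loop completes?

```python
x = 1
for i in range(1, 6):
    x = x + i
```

Start at 1, add 1 through 5
`x` takes the values: 1 → 2 → 4 → 7 → 11 → 16

Answer: 16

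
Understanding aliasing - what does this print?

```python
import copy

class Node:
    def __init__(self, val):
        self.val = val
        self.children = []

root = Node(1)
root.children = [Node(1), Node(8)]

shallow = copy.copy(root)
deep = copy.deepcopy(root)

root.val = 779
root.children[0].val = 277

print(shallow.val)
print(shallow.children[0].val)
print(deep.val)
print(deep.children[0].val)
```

Key concept: deep copy with custom objects.
Step by step:
`root = Node(1)` → root = Node(val=1, children=[])
`root.children = [Node(1), Node(8)]` → root = Node(val=1, children=[Node(val=1, children=[]), Node(val=8, children=[])])
`shallow = copy.copy(root)` → shallow = Node(val=1, children=[Node(val=1, children=[]), Node(val=8, children=[])])
`deep = copy.deepcopy(root)` → deep = Node(val=1, children=[Node(val=1, children=[]), Node(val=8, children=[])])
`root.val = 779` → root = Node(val=779, children=[Node(val=1, children=[]), Node(val=8, children=[])])
`root.children[0].val = 277` → root = Node(val=779, children=[Node(val=277, children=[]), Node(val=8, children=[])]); shallow = Node(val=1, children=[Node(val=277, children=[]), Node(val=8, children=[])])
`print(shallow.val)` → prints 1
`print(shallow.children[0].val)` → prints 277
`print(deep.val)` → prints 1
`print(deep.children[0].val)` → prints 1

Answer:
1
277
1
1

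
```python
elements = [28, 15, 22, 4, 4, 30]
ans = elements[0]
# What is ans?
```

Trace:
`elements = [28, 15, 22, 4, 4, 30]` → elements = [28, 15, 22, 4, 4, 30]
`ans = elements[0]` → ans = 28
So ans = 28

Answer: 28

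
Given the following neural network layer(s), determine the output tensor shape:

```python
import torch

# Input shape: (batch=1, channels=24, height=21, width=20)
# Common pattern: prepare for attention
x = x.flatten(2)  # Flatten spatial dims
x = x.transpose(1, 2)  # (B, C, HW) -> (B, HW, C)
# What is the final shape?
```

Input: (1, 24, 21, 20) -> after flatten(2): (1, 24, 420) -> Output: (1, 420, 24)

Answer: (1, 420, 24)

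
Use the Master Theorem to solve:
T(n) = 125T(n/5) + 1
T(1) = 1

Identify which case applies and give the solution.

a=125, b=5, f(n)=1. log_5(125) = 3. Since c=0 < 3, Case 1 applies: T(n) = Θ(n^log_b(a)) = O(n^3).

Answer: O(n^3) - Case 1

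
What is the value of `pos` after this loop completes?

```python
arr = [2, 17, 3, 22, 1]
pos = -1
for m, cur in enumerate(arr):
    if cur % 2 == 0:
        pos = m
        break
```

First even number index in [2, 17, 3, 22, 1]
`pos` takes the values: -1 → 0

Answer: 0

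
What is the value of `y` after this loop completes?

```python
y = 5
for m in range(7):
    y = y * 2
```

Multiply by 2, 7 times: 5 * 2^7 = 640
`y` takes the values: 5 → 10 → 20 → 40 → 80 → 160 → 320 → 640

Answer: 640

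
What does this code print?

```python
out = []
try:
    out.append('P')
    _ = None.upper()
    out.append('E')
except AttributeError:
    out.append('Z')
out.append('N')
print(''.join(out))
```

Execution trace: 'P' (try body) → 'Z' (except AttributeError) → 'N' (after the try/except). Output: PZN

Answer: PZN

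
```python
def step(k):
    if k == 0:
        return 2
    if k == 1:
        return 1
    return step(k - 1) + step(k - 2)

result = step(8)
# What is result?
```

Build up from base cases: step(0)=2, step(1)=1, step(2)=3, step(3)=4, step(4)=7, step(5)=11, step(6)=18, ..., step(8)=47

Answer: 47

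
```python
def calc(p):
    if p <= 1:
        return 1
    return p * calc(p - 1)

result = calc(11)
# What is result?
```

calc(11) = 11 * 10 * 9 * 8 * 7 * 6 * 5 * 4 * 3 * 2 * 1 = 39916800

Answer: 39916800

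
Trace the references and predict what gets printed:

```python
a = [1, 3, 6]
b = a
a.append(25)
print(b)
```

Key concept: basic list aliasing.
Step by step:
`a = [1, 3, 6]` → a = [1, 3, 6]
`b = a` → b = [1, 3, 6] (same object as a)
`a.append(25)` → a = [1, 3, 6, 25] (same object as b); b = [1, 3, 6, 25] (same object as a)
`print(b)` → prints [1, 3, 6, 25]

Answer: [1, 3, 6, 25]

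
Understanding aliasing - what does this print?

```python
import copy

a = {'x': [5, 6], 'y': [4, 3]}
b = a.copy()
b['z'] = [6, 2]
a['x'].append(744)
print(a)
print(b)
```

Key concept: shallow copy of dict with mutable values.
Step by step:
`a = {'x': [5, 6], 'y': [4, 3]}` → a = {'x': [5, 6], 'y': [4, 3]}
`b = a.copy()` → b = {'x': [5, 6], 'y': [4, 3]}
`b['z'] = [6, 2]` → b = {'x': [5, 6], 'y': [4, 3], 'z': [6, 2]}
`a['x'].append(744)` → a = {'x': [5, 6, 744], 'y': [4, 3]}; b = {'x': [5, 6, 744], 'y': [4, 3], 'z': [6, 2]}
`print(a)` → prints {'x': [5, 6, 744], 'y': [4, 3]}
`print(b)` → prints {'x': [5, 6, 744], 'y': [4, 3], 'z': [6, 2]}

Answer:
{'x': [5, 6, 744], 'y': [4, 3]}
{'x': [5, 6, 744], 'y': [4, 3], 'z': [6, 2]}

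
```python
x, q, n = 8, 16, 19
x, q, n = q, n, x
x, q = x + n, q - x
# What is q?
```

Trace:
`x, q, n = 8, 16, 19` → x = 8; q = 16; n = 19
`x, q, n = q, n, x` → x = 16; q = 19; n = 8
`x, q = x + n, q - x` → x = 24; q = 3
So q = 3

Answer: 3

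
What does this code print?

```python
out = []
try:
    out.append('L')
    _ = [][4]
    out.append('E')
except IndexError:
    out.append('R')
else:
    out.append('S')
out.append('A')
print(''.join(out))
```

Execution trace: 'L' (try body) → 'R' (except IndexError) → 'A' (after the try/except). Output: LRA

Answer: LRA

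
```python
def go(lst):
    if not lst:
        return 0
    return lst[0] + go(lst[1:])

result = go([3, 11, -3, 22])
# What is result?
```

3 + 11 + (-3) + 22 + 0 = 33

Answer: 33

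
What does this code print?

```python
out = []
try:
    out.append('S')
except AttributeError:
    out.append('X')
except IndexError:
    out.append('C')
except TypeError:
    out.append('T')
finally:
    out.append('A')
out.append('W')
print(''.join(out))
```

Execution trace: 'S' (try body, no exception) → 'A' (finally) → 'W' (after the try/except). Output: SAW

Answer: SAW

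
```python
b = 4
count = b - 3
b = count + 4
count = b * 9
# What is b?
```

Trace:
`b = 4` → b = 4
`count = b - 3` → count = 1
`b = count + 4` → b = 5
`count = b * 9` → count = 45
So b = 5

Answer: 5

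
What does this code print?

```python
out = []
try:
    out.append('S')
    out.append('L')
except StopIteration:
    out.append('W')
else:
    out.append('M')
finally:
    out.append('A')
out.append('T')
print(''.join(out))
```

Execution trace: 'S' (try body) → 'L' (try body, no exception) → 'M' (else) → 'A' (finally) → 'T' (after the try/except). Output: SLMAT

Answer: SLMAT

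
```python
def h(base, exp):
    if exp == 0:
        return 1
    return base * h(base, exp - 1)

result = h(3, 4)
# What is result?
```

h(3, 4) = 3 * 3 * 3 * 3 = 81

Answer: 81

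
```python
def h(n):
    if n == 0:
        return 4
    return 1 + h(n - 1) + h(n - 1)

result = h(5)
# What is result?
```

h(n) = 1 + 2·h(n-1), h(0)=4. Closed form: (4+1)·2^5 - 1 = 159.

Answer: 159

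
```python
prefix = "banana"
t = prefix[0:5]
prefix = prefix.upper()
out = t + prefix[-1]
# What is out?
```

Trace:
`prefix = "banana"` → prefix = 'banana'
`t = prefix[0:5]` → t = 'banan'
`prefix = prefix.upper()` → prefix = 'BANANA'
`out = t + prefix[-1]` → out = 'bananA'
So out = 'bananA'

Answer: 'bananA'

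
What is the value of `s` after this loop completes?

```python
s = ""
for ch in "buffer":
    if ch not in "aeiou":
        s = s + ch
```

Remove vowels from 'buffer'
`s` takes the values: "" → "b" → "bf" → "bff" → "bffr"

Answer: "bffr"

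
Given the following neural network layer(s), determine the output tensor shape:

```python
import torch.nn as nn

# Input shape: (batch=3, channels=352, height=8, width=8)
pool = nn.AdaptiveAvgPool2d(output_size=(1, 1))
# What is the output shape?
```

Input: (3, 352, 8, 8) -> Output: (3, 352, 1, 1)

Answer: (3, 352, 1, 1)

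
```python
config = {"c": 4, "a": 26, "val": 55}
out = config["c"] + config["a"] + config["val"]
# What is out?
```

Trace:
`config = {"c": 4, "a": 26, "val": 55}` → config = {'c': 4, 'a': 26, 'val': 55}
`out = config["c"] + config["a"] + config["val"]` → out = 85
So out = 85

Answer: 85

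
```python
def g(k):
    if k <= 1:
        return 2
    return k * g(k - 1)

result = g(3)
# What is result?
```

g(3) = 3 * 2 * 2 = 12

Answer: 12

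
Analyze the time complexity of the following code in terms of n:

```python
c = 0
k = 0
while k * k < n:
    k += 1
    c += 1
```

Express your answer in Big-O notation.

Each loop level contributes: √n. Multiplying the contributions gives O(√n).

Answer: O(√n)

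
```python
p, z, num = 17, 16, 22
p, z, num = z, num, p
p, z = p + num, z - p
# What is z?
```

Trace:
`p, z, num = 17, 16, 22` → p = 17; z = 16; num = 22
`p, z, num = z, num, p` → p = 16; z = 22; num = 17
`p, z = p + num, z - p` → p = 33; z = 6
So z = 6

Answer: 6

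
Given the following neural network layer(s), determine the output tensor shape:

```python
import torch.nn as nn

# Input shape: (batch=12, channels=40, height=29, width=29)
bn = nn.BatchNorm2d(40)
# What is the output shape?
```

Input: (12, 40, 29, 29) -> Output: (12, 40, 29, 29)

Answer: (12, 40, 29, 29)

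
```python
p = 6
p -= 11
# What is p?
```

Trace:
`p = 6` → p = 6
`p -= 11` → p = -5
So p = -5

Answer: -5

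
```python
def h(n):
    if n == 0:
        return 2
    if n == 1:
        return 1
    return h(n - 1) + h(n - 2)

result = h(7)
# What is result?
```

Build up from base cases: h(0)=2, h(1)=1, h(2)=3, h(3)=4, h(4)=7, h(5)=11, h(6)=18, ..., h(7)=29

Answer: 29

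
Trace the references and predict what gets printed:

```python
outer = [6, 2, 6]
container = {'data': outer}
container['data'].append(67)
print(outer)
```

Key concept: dict holds reference to list.
Step by step:
`outer = [6, 2, 6]` → outer = [6, 2, 6]
`container = {'data': outer}` → container = {'data': [6, 2, 6]}
`container['data'].append(67)` → outer = [6, 2, 6, 67]; container = {'data': [6, 2, 6, 67]}
`print(outer)` → prints [6, 2, 6, 67]

Answer: [6, 2, 6, 67]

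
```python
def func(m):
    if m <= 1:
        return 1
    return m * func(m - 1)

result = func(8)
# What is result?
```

func(8) = 8 * 7 * 6 * 5 * 4 * 3 * 2 * 1 = 40320

Answer: 40320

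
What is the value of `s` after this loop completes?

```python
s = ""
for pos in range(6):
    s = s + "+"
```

Repeat '+' 6 times
`s` takes the values: "" → "+" → "++" → "+++" → "++++" → "+++++" → "++++++"

Answer: "++++++"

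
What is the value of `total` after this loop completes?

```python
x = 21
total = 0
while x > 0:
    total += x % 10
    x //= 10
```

Sum digits of 21
`total` takes the values: 0 → 1 → 3

Answer: 3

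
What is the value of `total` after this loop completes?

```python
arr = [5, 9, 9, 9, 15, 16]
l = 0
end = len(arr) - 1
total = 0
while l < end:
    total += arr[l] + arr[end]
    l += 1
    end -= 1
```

Sum of pairs from ends
`total` takes the values: 0 → 21 → 45 → 63

Answer: 63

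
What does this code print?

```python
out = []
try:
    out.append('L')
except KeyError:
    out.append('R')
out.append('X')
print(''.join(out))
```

Execution trace: 'L' (try body, no exception) → 'X' (after the try/except). Output: LX

Answer: LX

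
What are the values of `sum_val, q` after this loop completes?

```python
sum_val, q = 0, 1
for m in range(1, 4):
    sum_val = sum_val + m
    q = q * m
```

Sum and factorial of 1 to 3
`sum_val, q` takes the values: (0, 1) → (1, 1) → (3, 1) → (3, 2) → (6, 2) → (6, 6)

Answer: 6, 6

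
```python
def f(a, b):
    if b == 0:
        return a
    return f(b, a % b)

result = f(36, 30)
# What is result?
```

f(36, 30) -> f(30, 6) -> f(6, 0) -> 6

Answer: 6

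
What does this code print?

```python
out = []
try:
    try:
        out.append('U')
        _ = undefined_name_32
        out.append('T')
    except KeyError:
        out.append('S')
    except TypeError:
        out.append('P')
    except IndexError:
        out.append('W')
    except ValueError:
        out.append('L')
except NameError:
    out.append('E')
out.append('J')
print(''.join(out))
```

Execution trace: 'U' (try body) → 'E' (outer except NameError) → 'J' (after the try/except). Output: UEJ

Answer: UEJ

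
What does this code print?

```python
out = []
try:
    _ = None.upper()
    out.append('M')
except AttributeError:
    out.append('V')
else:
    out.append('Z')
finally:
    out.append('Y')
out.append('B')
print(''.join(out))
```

Execution trace: 'V' (except AttributeError) → 'Y' (finally) → 'B' (after the try/except). Output: VYB

Answer: VYB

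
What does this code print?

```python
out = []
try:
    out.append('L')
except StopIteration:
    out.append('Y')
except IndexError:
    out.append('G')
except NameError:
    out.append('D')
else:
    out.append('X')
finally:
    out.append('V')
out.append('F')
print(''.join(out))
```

Execution trace: 'L' (try body, no exception) → 'X' (else) → 'V' (finally) → 'F' (after the try/except). Output: LXVF

Answer: LXVF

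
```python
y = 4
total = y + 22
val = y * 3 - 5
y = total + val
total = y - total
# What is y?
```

Trace:
`y = 4` → y = 4
`total = y + 22` → total = 26
`val = y * 3 - 5` → val = 7
`y = total + val` → y = 33
`total = y - total` → total = 7
So y = 33

Answer: 33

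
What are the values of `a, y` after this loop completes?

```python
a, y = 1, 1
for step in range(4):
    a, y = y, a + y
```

Fibonacci: after 4 iterations
`a, y` takes the values: (1, 1) → (1, 2) → (2, 3) → (3, 5) → (5, 8)

Answer: 5, 8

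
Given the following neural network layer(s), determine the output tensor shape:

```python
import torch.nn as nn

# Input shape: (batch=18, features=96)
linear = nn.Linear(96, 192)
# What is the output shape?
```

Input: (18, 96) -> Output: (18, 192)

Answer: (18, 192)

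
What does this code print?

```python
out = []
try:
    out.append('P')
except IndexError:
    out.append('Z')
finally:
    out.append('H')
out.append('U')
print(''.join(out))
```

Execution trace: 'P' (try body, no exception) → 'H' (finally) → 'U' (after the try/except). Output: PHU

Answer: PHU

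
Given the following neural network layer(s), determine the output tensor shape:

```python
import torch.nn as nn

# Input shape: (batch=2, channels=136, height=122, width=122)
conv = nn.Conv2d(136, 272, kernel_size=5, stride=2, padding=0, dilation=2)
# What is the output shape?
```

Input: (2, 136, 122, 122) -> Output: (2, 272, 57, 57)

Answer: (2, 272, 57, 57)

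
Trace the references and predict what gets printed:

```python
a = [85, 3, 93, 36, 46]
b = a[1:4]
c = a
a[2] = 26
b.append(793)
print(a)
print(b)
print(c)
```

Key concept: slice vs alias.
Step by step:
`a = [85, 3, 93, 36, 46]` → a = [85, 3, 93, 36, 46]
`b = a[1:4]` → b = [3, 93, 36]
`c = a` → c = [85, 3, 93, 36, 46] (same object as a)
`a[2] = 26` → a = [85, 3, 26, 36, 46] (same object as c); c = [85, 3, 26, 36, 46] (same object as a)
`b.append(793)` → b = [3, 93, 36, 793]
`print(a)` → prints [85, 3, 26, 36, 46]
`print(b)` → prints [3, 93, 36, 793]
`print(c)` → prints [85, 3, 26, 36, 46]

Answer:
[85, 3, 26, 36, 46]
[3, 93, 36, 793]
[85, 3, 26, 36, 46]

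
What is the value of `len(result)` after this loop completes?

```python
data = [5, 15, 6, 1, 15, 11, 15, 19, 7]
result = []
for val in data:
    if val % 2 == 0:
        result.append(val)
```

Count even numbers in [5, 15, 6, 1, 15, 11, 15, 19, 7]
`result` takes the values: [] → [6]
So `len(result)` = 1

Answer: 1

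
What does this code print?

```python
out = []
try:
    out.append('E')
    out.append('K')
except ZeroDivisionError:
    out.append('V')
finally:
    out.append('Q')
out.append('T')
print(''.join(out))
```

Execution trace: 'E' (try body) → 'K' (try body, no exception) → 'Q' (finally) → 'T' (after the try/except). Output: EKQT

Answer: EKQT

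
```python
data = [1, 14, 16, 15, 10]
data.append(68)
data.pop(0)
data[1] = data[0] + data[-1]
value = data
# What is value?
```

Trace:
`data = [1, 14, 16, 15, 10]` → data = [1, 14, 16, 15, 10]
`data.append(68)` → data = [1, 14, 16, 15, 10, 68]
`data.pop(0)` → data = [14, 16, 15, 10, 68]
`data[1] = data[0] + data[-1]` → data = [14, 82, 15, 10, 68]
`value = data` → value = [14, 82, 15, 10, 68]
So value = [14, 82, 15, 10, 68]

Answer: [14, 82, 15, 10, 68]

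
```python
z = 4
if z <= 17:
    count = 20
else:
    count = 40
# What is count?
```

Trace:
`z = 4` → z = 4
`if z <= 17: ...` → z <= 17 is True → count = 20
So count = 20

Answer: 20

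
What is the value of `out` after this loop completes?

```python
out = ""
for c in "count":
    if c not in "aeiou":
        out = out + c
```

Remove vowels from 'count'
`out` takes the values: "" → "c" → "cn" → "cnt"

Answer: "cnt"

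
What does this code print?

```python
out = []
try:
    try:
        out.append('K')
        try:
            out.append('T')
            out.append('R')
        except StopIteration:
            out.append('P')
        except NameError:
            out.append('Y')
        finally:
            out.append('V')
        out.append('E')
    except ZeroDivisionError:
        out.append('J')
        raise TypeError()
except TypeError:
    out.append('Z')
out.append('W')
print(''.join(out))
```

Execution trace: 'K' (try body) → 'T' (inner try body) → 'R' (inner try body, no exception) → 'V' (inner finally) → 'E' (try body, no exception) → 'W' (after the try/except). Output: KTRVEW

Answer: KTRVEW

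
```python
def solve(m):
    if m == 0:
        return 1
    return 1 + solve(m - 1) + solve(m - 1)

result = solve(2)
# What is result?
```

solve(m) = 1 + 2·solve(m-1), solve(0)=1. Closed form: (1+1)·2^2 - 1 = 7.

Answer: 7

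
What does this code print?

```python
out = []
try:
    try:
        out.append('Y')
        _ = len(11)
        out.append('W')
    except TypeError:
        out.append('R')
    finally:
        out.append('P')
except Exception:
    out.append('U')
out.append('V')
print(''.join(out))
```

Execution trace: 'Y' (inner try body) → 'R' (inner except TypeError) → 'P' (inner finally) → 'V' (after the try/except). Output: YRPV

Answer: YRPV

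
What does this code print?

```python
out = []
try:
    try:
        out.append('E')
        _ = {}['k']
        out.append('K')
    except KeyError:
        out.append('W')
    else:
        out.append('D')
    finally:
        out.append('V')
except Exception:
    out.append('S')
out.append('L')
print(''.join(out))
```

Execution trace: 'E' (inner try body) → 'W' (inner except KeyError) → 'V' (inner finally) → 'L' (after the try/except). Output: EWVL

Answer: EWVL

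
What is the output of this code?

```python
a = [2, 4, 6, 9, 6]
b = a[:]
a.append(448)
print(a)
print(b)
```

Key concept: slice [:] creates copy.
Step by step:
`a = [2, 4, 6, 9, 6]` → a = [2, 4, 6, 9, 6]
`b = a[:]` → b = [2, 4, 6, 9, 6]
`a.append(448)` → a = [2, 4, 6, 9, 6, 448]
`print(a)` → prints [2, 4, 6, 9, 6, 448]
`print(b)` → prints [2, 4, 6, 9, 6]

Answer:
[2, 4, 6, 9, 6, 448]
[2, 4, 6, 9, 6]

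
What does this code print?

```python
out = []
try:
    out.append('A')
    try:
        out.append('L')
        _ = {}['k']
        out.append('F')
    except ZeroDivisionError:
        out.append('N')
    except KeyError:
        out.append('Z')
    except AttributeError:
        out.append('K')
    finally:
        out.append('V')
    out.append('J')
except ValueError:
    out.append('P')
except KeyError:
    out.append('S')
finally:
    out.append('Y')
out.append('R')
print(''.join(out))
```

Execution trace: 'A' (try body) → 'L' (inner try body) → 'Z' (inner except KeyError) → 'V' (inner finally) → 'J' (try body, no exception) → 'Y' (finally) → 'R' (after the try/except). Output: ALZVJYR

Answer: ALZVJYR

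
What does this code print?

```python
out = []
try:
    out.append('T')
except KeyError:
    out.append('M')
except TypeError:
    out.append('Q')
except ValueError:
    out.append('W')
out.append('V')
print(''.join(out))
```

Execution trace: 'T' (try body, no exception) → 'V' (after the try/except). Output: TV

Answer: TV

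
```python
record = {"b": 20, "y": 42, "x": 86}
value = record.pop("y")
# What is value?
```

Trace:
`record = {"b": 20, "y": 42, "x": 86}` → record = {'b': 20, 'y': 42, 'x': 86}
`value = record.pop("y")` → record = {'b': 20, 'x': 86}; value = 42
So value = 42

Answer: 42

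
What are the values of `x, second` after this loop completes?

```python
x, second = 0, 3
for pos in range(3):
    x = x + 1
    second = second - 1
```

x goes 0→3, second goes 3→0
`x, second` takes the values: (0, 3) → (1, 3) → (1, 2) → (2, 2) → (2, 1) → (3, 1) → (3, 0)

Answer: 3, 0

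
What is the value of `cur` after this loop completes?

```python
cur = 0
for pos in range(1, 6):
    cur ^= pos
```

XOR of 1 to 5
`cur` takes the values: 0 → 1 → 3 → 0 → 4 → 1

Answer: 1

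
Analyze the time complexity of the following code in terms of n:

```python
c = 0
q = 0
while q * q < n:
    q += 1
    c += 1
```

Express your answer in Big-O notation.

Each loop level contributes: √n. Multiplying the contributions gives O(√n).

Answer: O(√n)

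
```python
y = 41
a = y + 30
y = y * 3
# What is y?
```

Trace:
`y = 41` → y = 41
`a = y + 30` → a = 71
`y = y * 3` → y = 123
So y = 123

Answer: 123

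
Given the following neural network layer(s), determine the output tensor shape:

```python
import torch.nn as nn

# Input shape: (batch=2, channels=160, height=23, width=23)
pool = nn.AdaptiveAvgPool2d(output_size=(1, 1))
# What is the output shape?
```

Input: (2, 160, 23, 23) -> Output: (2, 160, 1, 1)

Answer: (2, 160, 1, 1)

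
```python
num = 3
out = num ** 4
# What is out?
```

Trace:
`num = 3` → num = 3
`out = num ** 4` → out = 81
So out = 81

Answer: 81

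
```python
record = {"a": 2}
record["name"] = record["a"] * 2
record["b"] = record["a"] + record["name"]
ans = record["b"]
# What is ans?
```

Trace:
`record = {"a": 2}` → record = {'a': 2}
`record["name"] = record["a"] * 2` → record = {'a': 2, 'name': 4}
`record["b"] = record["a"] + record["name"]` → record = {'a': 2, 'name': 4, 'b': 6}
`ans = record["b"]` → ans = 6
So ans = 6

Answer: 6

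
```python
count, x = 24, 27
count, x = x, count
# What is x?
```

Trace:
`count, x = 24, 27` → count = 24; x = 27
`count, x = x, count` → count = 27; x = 24
So x = 24

Answer: 24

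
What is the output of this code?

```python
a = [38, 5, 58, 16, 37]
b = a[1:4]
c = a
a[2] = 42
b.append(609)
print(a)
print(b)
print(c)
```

Key concept: slice vs alias.
Step by step:
`a = [38, 5, 58, 16, 37]` → a = [38, 5, 58, 16, 37]
`b = a[1:4]` → b = [5, 58, 16]
`c = a` → c = [38, 5, 58, 16, 37] (same object as a)
`a[2] = 42` → a = [38, 5, 42, 16, 37] (same object as c); c = [38, 5, 42, 16, 37] (same object as a)
`b.append(609)` → b = [5, 58, 16, 609]
`print(a)` → prints [38, 5, 42, 16, 37]
`print(b)` → prints [5, 58, 16, 609]
`print(c)` → prints [38, 5, 42, 16, 37]

Answer:
[38, 5, 42, 16, 37]
[5, 58, 16, 609]
[38, 5, 42, 16, 37]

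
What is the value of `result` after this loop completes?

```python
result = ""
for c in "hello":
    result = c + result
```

Reverse 'hello'
`result` takes the values: "" → "h" → "eh" → "leh" → "lleh" → "olleh"

Answer: "olleh"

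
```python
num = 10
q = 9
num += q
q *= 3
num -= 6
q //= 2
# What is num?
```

Trace:
`num = 10` → num = 10
`q = 9` → q = 9
`num += q` → num = 19
`q *= 3` → q = 27
`num -= 6` → num = 13
`q //= 2` → q = 13
So num = 13

Answer: 13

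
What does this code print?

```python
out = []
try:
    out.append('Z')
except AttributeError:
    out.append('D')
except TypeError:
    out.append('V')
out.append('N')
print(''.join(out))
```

Execution trace: 'Z' (try body, no exception) → 'N' (after the try/except). Output: ZN

Answer: ZN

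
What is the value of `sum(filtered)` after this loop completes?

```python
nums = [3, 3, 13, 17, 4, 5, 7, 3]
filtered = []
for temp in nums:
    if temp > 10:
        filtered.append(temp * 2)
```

Sum of doubled values > 10
`filtered` takes the values: [] → [26] → [26, 34]
So `sum(filtered)` = 60

Answer: 60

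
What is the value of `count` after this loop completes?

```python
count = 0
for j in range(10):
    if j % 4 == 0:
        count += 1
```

Count numbers divisible by 4 in range(10)
`count` takes the values: 0 → 1 → 2 → 3

Answer: 3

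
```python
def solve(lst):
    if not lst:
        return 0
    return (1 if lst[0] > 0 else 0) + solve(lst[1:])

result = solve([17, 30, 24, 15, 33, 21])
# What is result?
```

Count of positive elements in [17, 30, 24, 15, 33, 21] = 6

Answer: 6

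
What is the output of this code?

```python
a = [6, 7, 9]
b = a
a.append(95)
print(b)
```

Key concept: basic list aliasing.
Step by step:
`a = [6, 7, 9]` → a = [6, 7, 9]
`b = a` → b = [6, 7, 9] (same object as a)
`a.append(95)` → a = [6, 7, 9, 95] (same object as b); b = [6, 7, 9, 95] (same object as a)
`print(b)` → prints [6, 7, 9, 95]

Answer: [6, 7, 9, 95]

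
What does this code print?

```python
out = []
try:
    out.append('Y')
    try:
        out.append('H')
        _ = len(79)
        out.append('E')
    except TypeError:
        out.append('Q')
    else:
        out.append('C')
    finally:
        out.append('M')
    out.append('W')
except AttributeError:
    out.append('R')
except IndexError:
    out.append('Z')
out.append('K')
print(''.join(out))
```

Execution trace: 'Y' (try body) → 'H' (inner try body) → 'Q' (inner except TypeError) → 'M' (inner finally) → 'W' (try body, no exception) → 'K' (after the try/except). Output: YHQMWK

Answer: YHQMWK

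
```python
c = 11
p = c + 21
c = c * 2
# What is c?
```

Trace:
`c = 11` → c = 11
`p = c + 21` → p = 32
`c = c * 2` → c = 22
So c = 22

Answer: 22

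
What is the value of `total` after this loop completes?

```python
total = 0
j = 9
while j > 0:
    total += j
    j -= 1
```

Sum 9 down to 1
`total` takes the values: 0 → 9 → 17 → 24 → 30 → 35 → 39 → 42 → 44 → 45

Answer: 45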